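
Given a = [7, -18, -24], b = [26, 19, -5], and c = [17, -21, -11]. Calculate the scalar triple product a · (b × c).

15040

b × c:
i: 19·(-11) - (-5)·(-21) = -209 - 105 = -314
j: (-5)·17 - 26·(-11) = -85 - (-286) = 201
k: 26·(-21) - 19·17 = -546 - 323 = -869
b × c = (-314, 201, -869)
a · (b × c) = 7·(-314) + (-18)·201 + (-24)·(-869) = -2198 - 3618 + 20856 = 15040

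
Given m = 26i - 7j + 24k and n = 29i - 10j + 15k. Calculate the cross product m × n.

i: (-7)·15 - 24·(-10) = -105 - (-240) = 135
j: 24·29 - 26·15 = 696 - 390 = 306
k: 26·(-10) - (-7)·29 = -260 - (-203) = -57
m × n = (135, 306, -57)

(135, 306, -57)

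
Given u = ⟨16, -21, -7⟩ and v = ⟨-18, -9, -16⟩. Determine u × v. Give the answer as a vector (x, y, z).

i: (-21)·(-16) - (-7)·(-9) = 336 - 63 = 273
j: (-7)·(-18) - 16·(-16) = 126 - (-256) = 382
k: 16·(-9) - (-21)·(-18) = -144 - 378 = -522
u × v = (273, 382, -522)

(273, 382, -522)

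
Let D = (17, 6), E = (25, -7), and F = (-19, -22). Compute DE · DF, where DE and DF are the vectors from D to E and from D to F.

76

DE = E − D = (8, -13)
DF = F − D = (-36, -28)
DE · DF = 8·(-36) + (-13)·(-28) = -288 + 364 = 76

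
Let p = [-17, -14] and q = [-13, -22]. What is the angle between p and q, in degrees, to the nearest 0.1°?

p · q = (-17)·(-13) + (-14)·(-22) = 221 + 308 = 529
|p|² = 289 + 196 = 485,  |p| = √485 ≈ 22.022716
|q|² = 169 + 484 = 653,  |q| = √653 ≈ 25.553865
cos θ = 529 / (22.022716 · 25.553865) ≈ 0.94000
θ = arccos(0.94000) ≈ 19.9°

19.9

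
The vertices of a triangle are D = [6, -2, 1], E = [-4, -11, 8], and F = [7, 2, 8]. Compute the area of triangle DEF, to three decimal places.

61.585

DE = (-10, -9, 7),  DF = (1, 4, 7)
i: (-9)·7 - 7·4 = -63 - 28 = -91
j: 7·1 - (-10)·7 = 7 - (-70) = 77
k: (-10)·4 - (-9)·1 = -40 - (-9) = -31
DE × DF = (-91, 77, -31)
|DE × DF| = √15171 ≈ 123.1706
area = ½ · 123.1706 ≈ 61.585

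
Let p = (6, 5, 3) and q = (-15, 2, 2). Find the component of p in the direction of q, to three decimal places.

-4.848

p · q = 6·(-15) + 5·2 + 3·2 = -90 + 10 + 6 = -74
|q| = √(225 + 4 + 4) = √233 ≈ 15.2643
comp_q p = -74 / √233 ≈ -4.848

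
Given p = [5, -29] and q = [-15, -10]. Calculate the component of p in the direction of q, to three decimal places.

p · q = 5·(-15) + (-29)·(-10) = -75 + 290 = 215
|q| = √(225 + 100) = √325 ≈ 18.0278
comp_q p = 215 / √325 ≈ 11.926

11.926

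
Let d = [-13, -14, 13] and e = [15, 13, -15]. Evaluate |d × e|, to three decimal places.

57.983

i: (-14)·(-15) - 13·13 = 210 - 169 = 41
j: 13·15 - (-13)·(-15) = 195 - 195 = 0
k: (-13)·13 - (-14)·15 = -169 - (-210) = 41
d × e = (41, 0, 41)
|d × e| = √(41² + 0² + 41²) = √3362 ≈ 57.9828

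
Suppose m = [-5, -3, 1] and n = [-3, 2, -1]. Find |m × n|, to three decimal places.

20.640

i: (-3)·(-1) - 1·2 = 3 - 2 = 1
j: 1·(-3) - (-5)·(-1) = -3 - 5 = -8
k: (-5)·2 - (-3)·(-3) = -10 - 9 = -19
m × n = (1, -8, -19)
|m × n| = √(1² + (-8)² + (-19)²) = √426 ≈ 20.6398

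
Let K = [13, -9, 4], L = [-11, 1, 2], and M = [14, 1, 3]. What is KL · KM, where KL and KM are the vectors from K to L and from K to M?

KL = L − K = (-24, 10, -2)
KM = M − K = (1, 10, -1)
KL · KM = (-24)·1 + 10·10 + (-2)·(-1) = -24 + 100 + 2 = 78

78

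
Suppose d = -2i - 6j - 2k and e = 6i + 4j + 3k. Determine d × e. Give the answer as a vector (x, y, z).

(-10, -6, 28)

i: (-6)·3 - (-2)·4 = -18 - (-8) = -10
j: (-2)·6 - (-2)·3 = -12 - (-6) = -6
k: (-2)·4 - (-6)·6 = -8 - (-36) = 28
d × e = (-10, -6, 28)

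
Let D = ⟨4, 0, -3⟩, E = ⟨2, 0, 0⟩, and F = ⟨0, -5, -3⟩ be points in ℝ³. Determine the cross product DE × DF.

(15, -12, 10)

DE = (-2, 0, 3)
DF = (-4, -5, 0)
i: 0·0 - 3·(-5) = 0 - (-15) = 15
j: 3·(-4) - (-2)·0 = -12 - 0 = -12
k: (-2)·(-5) - 0·(-4) = 10 - 0 = 10
DE × DF = (15, -12, 10)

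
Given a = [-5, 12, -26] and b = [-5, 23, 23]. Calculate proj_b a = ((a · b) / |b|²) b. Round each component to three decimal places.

(1.371, -6.307, -6.307)

a · b = (-5)·(-5) + 12·23 + (-26)·23 = 25 + 276 - 598 = -297
|b|² = 25 + 529 + 529 = 1083
proj_b a = (-297/1083) · (-5, 23, 23) ≈ (1.371, -6.307, -6.307)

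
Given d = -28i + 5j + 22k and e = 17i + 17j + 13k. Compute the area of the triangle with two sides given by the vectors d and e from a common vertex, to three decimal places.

488.581

i: 5·13 - 22·17 = 65 - 374 = -309
j: 22·17 - (-28)·13 = 374 - (-364) = 738
k: (-28)·17 - 5·17 = -476 - 85 = -561
d × e = (-309, 738, -561)
|d × e| = √((-309)² + 738² + (-561)²) = √954846 ≈ 977.1622
area = ½ · 977.1622 ≈ 488.581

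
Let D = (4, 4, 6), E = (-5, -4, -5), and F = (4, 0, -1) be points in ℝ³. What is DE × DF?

(12, -63, 36)

DE = (-9, -8, -11)
DF = (0, -4, -7)
i: (-8)·(-7) - (-11)·(-4) = 56 - 44 = 12
j: (-11)·0 - (-9)·(-7) = 0 - 63 = -63
k: (-9)·(-4) - (-8)·0 = 36 - 0 = 36
DE × DF = (12, -63, 36)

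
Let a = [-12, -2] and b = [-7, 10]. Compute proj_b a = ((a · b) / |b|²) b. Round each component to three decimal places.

(-3.007, 4.295)

a · b = (-12)·(-7) + (-2)·10 = 84 - 20 = 64
|b|² = 49 + 100 = 149
proj_b a = (64/149) · (-7, 10) ≈ (-3.007, 4.295)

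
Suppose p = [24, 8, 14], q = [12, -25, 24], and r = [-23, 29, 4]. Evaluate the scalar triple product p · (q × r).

-27082

q × r:
i: (-25)·4 - 24·29 = -100 - 696 = -796
j: 24·(-23) - 12·4 = -552 - 48 = -600
k: 12·29 - (-25)·(-23) = 348 - 575 = -227
q × r = (-796, -600, -227)
p · (q × r) = 24·(-796) + 8·(-600) + 14·(-227) = -19104 - 4800 - 3178 = -27082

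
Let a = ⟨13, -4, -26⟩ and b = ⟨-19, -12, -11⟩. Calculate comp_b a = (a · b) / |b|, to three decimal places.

3.477

a · b = 13·(-19) + (-4)·(-12) + (-26)·(-11) = -247 + 48 + 286 = 87
|b| = √(361 + 144 + 121) = √626 ≈ 25.0200
comp_b a = 87 / √626 ≈ 3.477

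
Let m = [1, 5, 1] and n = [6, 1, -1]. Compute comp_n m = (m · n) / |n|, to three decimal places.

m · n = 1·6 + 5·1 + 1·(-1) = 6 + 5 - 1 = 10
|n| = √(36 + 1 + 1) = √38 ≈ 6.1644
comp_n m = 10 / √38 ≈ 1.622

1.622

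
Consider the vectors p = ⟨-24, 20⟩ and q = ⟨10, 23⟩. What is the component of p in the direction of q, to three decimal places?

p · q = (-24)·10 + 20·23 = -240 + 460 = 220
|q| = √(100 + 529) = √629 ≈ 25.0799
comp_q p = 220 / √629 ≈ 8.772

8.772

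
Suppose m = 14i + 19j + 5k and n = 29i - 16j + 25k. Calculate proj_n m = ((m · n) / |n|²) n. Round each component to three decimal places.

(3.823, -2.109, 3.296)

m · n = 14·29 + 19·(-16) + 5·25 = 406 - 304 + 125 = 227
|n|² = 841 + 256 + 625 = 1722
proj_n m = (227/1722) · (29, -16, 25) ≈ (3.823, -2.109, 3.296)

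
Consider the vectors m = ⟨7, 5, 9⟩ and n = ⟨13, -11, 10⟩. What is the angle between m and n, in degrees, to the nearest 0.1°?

59.2

m · n = 7·13 + 5·(-11) + 9·10 = 91 - 55 + 90 = 126
|m|² = 49 + 25 + 81 = 155,  |m| = √155 ≈ 12.449900
|n|² = 169 + 121 + 100 = 390,  |n| = √390 ≈ 19.748418
cos θ = 126 / (12.449900 · 19.748418) ≈ 0.51247
θ = arccos(0.51247) ≈ 59.2°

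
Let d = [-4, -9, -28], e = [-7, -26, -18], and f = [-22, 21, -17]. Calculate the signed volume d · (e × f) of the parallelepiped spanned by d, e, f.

e × f:
i: (-26)·(-17) - (-18)·21 = 442 - (-378) = 820
j: (-18)·(-22) - (-7)·(-17) = 396 - 119 = 277
k: (-7)·21 - (-26)·(-22) = -147 - 572 = -719
e × f = (820, 277, -719)
d · (e × f) = (-4)·820 + (-9)·277 + (-28)·(-719) = -3280 - 2493 + 20132 = 14359

14359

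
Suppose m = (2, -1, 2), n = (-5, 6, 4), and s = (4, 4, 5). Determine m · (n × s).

n × s:
i: 6·5 - 4·4 = 30 - 16 = 14
j: 4·4 - (-5)·5 = 16 - (-25) = 41
k: (-5)·4 - 6·4 = -20 - 24 = -44
n × s = (14, 41, -44)
m · (n × s) = 2·14 + (-1)·41 + 2·(-44) = 28 - 41 - 88 = -101

-101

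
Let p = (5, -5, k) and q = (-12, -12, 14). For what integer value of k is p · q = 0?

0

p · q = 5·(-12) + (-5)·(-12) + k·14 = 0 + 14k
Set equal to 0: 14k = 0, so k = 0.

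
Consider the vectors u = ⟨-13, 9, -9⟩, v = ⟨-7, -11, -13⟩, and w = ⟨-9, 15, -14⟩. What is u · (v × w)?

-2530

v × w:
i: (-11)·(-14) - (-13)·15 = 154 - (-195) = 349
j: (-13)·(-9) - (-7)·(-14) = 117 - 98 = 19
k: (-7)·15 - (-11)·(-9) = -105 - 99 = -204
v × w = (349, 19, -204)
u · (v × w) = (-13)·349 + 9·19 + (-9)·(-204) = -4537 + 171 + 1836 = -2530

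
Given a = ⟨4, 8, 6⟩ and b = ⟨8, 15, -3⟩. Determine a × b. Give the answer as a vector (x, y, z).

i: 8·(-3) - 6·15 = -24 - 90 = -114
j: 6·8 - 4·(-3) = 48 - (-12) = 60
k: 4·15 - 8·8 = 60 - 64 = -4
a × b = (-114, 60, -4)

(-114, 60, -4)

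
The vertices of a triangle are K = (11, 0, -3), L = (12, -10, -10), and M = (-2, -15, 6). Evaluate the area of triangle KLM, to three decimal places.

KL = (1, -10, -7),  KM = (-13, -15, 9)
i: (-10)·9 - (-7)·(-15) = -90 - 105 = -195
j: (-7)·(-13) - 1·9 = 91 - 9 = 82
k: 1·(-15) - (-10)·(-13) = -15 - 130 = -145
KL × KM = (-195, 82, -145)
|KL × KM| = √65774 ≈ 256.4644
area = ½ · 256.4644 ≈ 128.232

128.232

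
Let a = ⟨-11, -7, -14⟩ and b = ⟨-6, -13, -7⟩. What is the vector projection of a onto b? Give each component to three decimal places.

(-6.024, -13.051, -7.028)

a · b = (-11)·(-6) + (-7)·(-13) + (-14)·(-7) = 66 + 91 + 98 = 255
|b|² = 36 + 169 + 49 = 254
proj_b a = (255/254) · (-6, -13, -7) ≈ (-6.024, -13.051, -7.028)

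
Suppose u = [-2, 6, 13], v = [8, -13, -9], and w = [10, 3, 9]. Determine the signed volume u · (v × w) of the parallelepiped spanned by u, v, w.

v × w:
i: (-13)·9 - (-9)·3 = -117 - (-27) = -90
j: (-9)·10 - 8·9 = -90 - 72 = -162
k: 8·3 - (-13)·10 = 24 - (-130) = 154
v × w = (-90, -162, 154)
u · (v × w) = (-2)·(-90) + 6·(-162) + 13·154 = 180 - 972 + 2002 = 1210

1210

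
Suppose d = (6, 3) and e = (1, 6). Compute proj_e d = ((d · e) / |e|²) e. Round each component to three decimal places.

(0.649, 3.892)

d · e = 6·1 + 3·6 = 6 + 18 = 24
|e|² = 1 + 36 = 37
proj_e d = (24/37) · (1, 6) ≈ (0.649, 3.892)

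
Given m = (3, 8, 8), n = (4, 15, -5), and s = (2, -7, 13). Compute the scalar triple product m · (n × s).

-480

n × s:
i: 15·13 - (-5)·(-7) = 195 - 35 = 160
j: (-5)·2 - 4·13 = -10 - 52 = -62
k: 4·(-7) - 15·2 = -28 - 30 = -58
n × s = (160, -62, -58)
m · (n × s) = 3·160 + 8·(-62) + 8·(-58) = 480 - 496 - 464 = -480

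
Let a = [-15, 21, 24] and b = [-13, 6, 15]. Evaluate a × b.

(171, -87, 183)

i: 21·15 - 24·6 = 315 - 144 = 171
j: 24·(-13) - (-15)·15 = -312 - (-225) = -87
k: (-15)·6 - 21·(-13) = -90 - (-273) = 183
a × b = (171, -87, 183)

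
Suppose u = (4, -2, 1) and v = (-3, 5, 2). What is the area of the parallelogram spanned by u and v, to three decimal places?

19.950

i: (-2)·2 - 1·5 = -4 - 5 = -9
j: 1·(-3) - 4·2 = -3 - 8 = -11
k: 4·5 - (-2)·(-3) = 20 - 6 = 14
u × v = (-9, -11, 14)
|u × v| = √((-9)² + (-11)² + 14²) = √398 ≈ 19.9499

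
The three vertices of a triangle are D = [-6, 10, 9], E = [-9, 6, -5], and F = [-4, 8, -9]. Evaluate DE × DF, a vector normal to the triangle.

DE = (-3, -4, -14)
DF = (2, -2, -18)
i: (-4)·(-18) - (-14)·(-2) = 72 - 28 = 44
j: (-14)·2 - (-3)·(-18) = -28 - 54 = -82
k: (-3)·(-2) - (-4)·2 = 6 - (-8) = 14
DE × DF = (44, -82, 14)

(44, -82, 14)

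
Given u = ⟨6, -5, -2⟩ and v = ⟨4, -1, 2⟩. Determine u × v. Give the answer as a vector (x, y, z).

i: (-5)·2 - (-2)·(-1) = -10 - 2 = -12
j: (-2)·4 - 6·2 = -8 - 12 = -20
k: 6·(-1) - (-5)·4 = -6 - (-20) = 14
u × v = (-12, -20, 14)

(-12, -20, 14)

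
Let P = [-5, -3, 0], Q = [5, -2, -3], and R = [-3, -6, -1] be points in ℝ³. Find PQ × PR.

(-10, 4, -32)

PQ = (10, 1, -3)
PR = (2, -3, -1)
i: 1·(-1) - (-3)·(-3) = -1 - 9 = -10
j: (-3)·2 - 10·(-1) = -6 - (-10) = 4
k: 10·(-3) - 1·2 = -30 - 2 = -32
PQ × PR = (-10, 4, -32)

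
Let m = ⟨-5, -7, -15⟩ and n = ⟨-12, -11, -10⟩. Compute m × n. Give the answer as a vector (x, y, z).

i: (-7)·(-10) - (-15)·(-11) = 70 - 165 = -95
j: (-15)·(-12) - (-5)·(-10) = 180 - 50 = 130
k: (-5)·(-11) - (-7)·(-12) = 55 - 84 = -29
m × n = (-95, 130, -29)

(-95, 130, -29)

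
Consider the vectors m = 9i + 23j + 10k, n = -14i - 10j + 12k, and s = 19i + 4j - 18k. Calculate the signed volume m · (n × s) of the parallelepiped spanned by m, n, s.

n × s:
i: (-10)·(-18) - 12·4 = 180 - 48 = 132
j: 12·19 - (-14)·(-18) = 228 - 252 = -24
k: (-14)·4 - (-10)·19 = -56 - (-190) = 134
n × s = (132, -24, 134)
m · (n × s) = 9·132 + 23·(-24) + 10·134 = 1188 - 552 + 1340 = 1976

1976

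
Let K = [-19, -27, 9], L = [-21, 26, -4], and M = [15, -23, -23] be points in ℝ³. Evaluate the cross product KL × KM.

KL = (-2, 53, -13)
KM = (34, 4, -32)
i: 53·(-32) - (-13)·4 = -1696 - (-52) = -1644
j: (-13)·34 - (-2)·(-32) = -442 - 64 = -506
k: (-2)·4 - 53·34 = -8 - 1802 = -1810
KL × KM = (-1644, -506, -1810)

(-1644, -506, -1810)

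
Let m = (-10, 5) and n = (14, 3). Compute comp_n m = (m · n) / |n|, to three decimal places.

-8.730

m · n = (-10)·14 + 5·3 = -140 + 15 = -125
|n| = √(196 + 9) = √205 ≈ 14.3178
comp_n m = -125 / √205 ≈ -8.730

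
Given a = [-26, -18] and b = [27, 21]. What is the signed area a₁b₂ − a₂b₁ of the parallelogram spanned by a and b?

(-26)·21 - (-18)·27 = -546 - (-486) = -60

-60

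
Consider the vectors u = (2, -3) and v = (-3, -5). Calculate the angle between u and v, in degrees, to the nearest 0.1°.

u · v = 2·(-3) + (-3)·(-5) = -6 + 15 = 9
|u|² = 4 + 9 = 13,  |u| = √13 ≈ 3.605551
|v|² = 9 + 25 = 34,  |v| = √34 ≈ 5.830952
cos θ = 9 / (3.605551 · 5.830952) ≈ 0.42809
θ = arccos(0.42809) ≈ 64.7°

64.7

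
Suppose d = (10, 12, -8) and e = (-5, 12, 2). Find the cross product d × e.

(120, 20, 180)

i: 12·2 - (-8)·12 = 24 - (-96) = 120
j: (-8)·(-5) - 10·2 = 40 - 20 = 20
k: 10·12 - 12·(-5) = 120 - (-60) = 180
d × e = (120, 20, 180)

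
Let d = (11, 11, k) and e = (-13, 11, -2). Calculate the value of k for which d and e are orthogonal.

d · e = 11·(-13) + 11·11 + k·(-2) = -22 - 2k
Set equal to 0: -2k = 22, so k = -11.

-11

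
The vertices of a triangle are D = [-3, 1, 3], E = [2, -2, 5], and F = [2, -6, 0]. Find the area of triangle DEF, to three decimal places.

19.710

DE = (5, -3, 2),  DF = (5, -7, -3)
i: (-3)·(-3) - 2·(-7) = 9 - (-14) = 23
j: 2·5 - 5·(-3) = 10 - (-15) = 25
k: 5·(-7) - (-3)·5 = -35 - (-15) = -20
DE × DF = (23, 25, -20)
|DE × DF| = √1554 ≈ 39.4208
area = ½ · 39.4208 ≈ 19.710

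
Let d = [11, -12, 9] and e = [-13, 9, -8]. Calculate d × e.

(15, -29, -57)

i: (-12)·(-8) - 9·9 = 96 - 81 = 15
j: 9·(-13) - 11·(-8) = -117 - (-88) = -29
k: 11·9 - (-12)·(-13) = 99 - 156 = -57
d × e = (15, -29, -57)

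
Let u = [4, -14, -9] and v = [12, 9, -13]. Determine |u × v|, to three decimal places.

337.522

i: (-14)·(-13) - (-9)·9 = 182 - (-81) = 263
j: (-9)·12 - 4·(-13) = -108 - (-52) = -56
k: 4·9 - (-14)·12 = 36 - (-168) = 204
u × v = (263, -56, 204)
|u × v| = √(263² + (-56)² + 204²) = √113921 ≈ 337.5219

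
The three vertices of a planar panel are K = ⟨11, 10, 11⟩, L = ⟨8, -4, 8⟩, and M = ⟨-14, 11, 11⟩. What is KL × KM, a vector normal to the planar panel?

KL = (-3, -14, -3)
KM = (-25, 1, 0)
i: (-14)·0 - (-3)·1 = 0 - (-3) = 3
j: (-3)·(-25) - (-3)·0 = 75 - 0 = 75
k: (-3)·1 - (-14)·(-25) = -3 - 350 = -353
KL × KM = (3, 75, -353)

(3, 75, -353)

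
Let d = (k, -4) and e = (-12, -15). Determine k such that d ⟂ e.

d · e = k·(-12) + (-4)·(-15) = 60 - 12k
Set equal to 0: -12k = -60, so k = 5.

5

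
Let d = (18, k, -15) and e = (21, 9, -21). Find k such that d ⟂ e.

d · e = 18·21 + k·9 + (-15)·(-21) = 693 + 9k
Set equal to 0: 9k = -693, so k = -77.

-77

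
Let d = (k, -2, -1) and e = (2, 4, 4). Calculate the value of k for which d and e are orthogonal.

6

d · e = k·2 + (-2)·4 + (-1)·4 = -12 + 2k
Set equal to 0: 2k = 12, so k = 6.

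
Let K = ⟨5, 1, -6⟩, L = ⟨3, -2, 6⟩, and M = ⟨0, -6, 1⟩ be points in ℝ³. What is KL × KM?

(63, -46, -1)

KL = (-2, -3, 12)
KM = (-5, -7, 7)
i: (-3)·7 - 12·(-7) = -21 - (-84) = 63
j: 12·(-5) - (-2)·7 = -60 - (-14) = -46
k: (-2)·(-7) - (-3)·(-5) = 14 - 15 = -1
KL × KM = (63, -46, -1)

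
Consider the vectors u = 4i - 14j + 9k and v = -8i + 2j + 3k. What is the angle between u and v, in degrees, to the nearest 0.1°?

u · v = 4·(-8) + (-14)·2 + 9·3 = -32 - 28 + 27 = -33
|u|² = 16 + 196 + 81 = 293,  |u| = √293 ≈ 17.117243
|v|² = 64 + 4 + 9 = 77,  |v| = √77 ≈ 8.774964
cos θ = -33 / (17.117243 · 8.774964) ≈ -0.21970
θ = arccos(-0.21970) ≈ 102.7°

102.7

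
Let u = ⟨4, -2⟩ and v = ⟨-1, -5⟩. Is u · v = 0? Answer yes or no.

no

u · v = 4·(-1) + (-2)·(-5) = -4 + 10 = 6
Nonzero, so the vectors are not orthogonal.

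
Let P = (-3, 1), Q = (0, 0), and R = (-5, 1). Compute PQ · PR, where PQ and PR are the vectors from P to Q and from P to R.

PQ = Q − P = (3, -1)
PR = R − P = (-2, 0)
PQ · PR = 3·(-2) + (-1)·0 = -6 + 0 = -6

-6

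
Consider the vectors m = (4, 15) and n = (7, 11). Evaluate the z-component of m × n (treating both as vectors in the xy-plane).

-61

4·11 - 15·7 = 44 - 105 = -61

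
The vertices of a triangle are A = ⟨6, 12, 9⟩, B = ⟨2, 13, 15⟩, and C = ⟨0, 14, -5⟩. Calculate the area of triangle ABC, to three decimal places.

47.812

AB = (-4, 1, 6),  AC = (-6, 2, -14)
i: 1·(-14) - 6·2 = -14 - 12 = -26
j: 6·(-6) - (-4)·(-14) = -36 - 56 = -92
k: (-4)·2 - 1·(-6) = -8 - (-6) = -2
AB × AC = (-26, -92, -2)
|AB × AC| = √9144 ≈ 95.6243
area = ½ · 95.6243 ≈ 47.812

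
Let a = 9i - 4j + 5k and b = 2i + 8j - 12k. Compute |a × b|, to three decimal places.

142.787

i: (-4)·(-12) - 5·8 = 48 - 40 = 8
j: 5·2 - 9·(-12) = 10 - (-108) = 118
k: 9·8 - (-4)·2 = 72 - (-8) = 80
a × b = (8, 118, 80)
|a × b| = √(8² + 118² + 80²) = √20388 ≈ 142.7866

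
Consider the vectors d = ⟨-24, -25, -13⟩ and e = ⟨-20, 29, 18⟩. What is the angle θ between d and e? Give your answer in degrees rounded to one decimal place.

d · e = (-24)·(-20) + (-25)·29 + (-13)·18 = 480 - 725 - 234 = -479
|d|² = 576 + 625 + 169 = 1370,  |d| = √1370 ≈ 37.013511
|e|² = 400 + 841 + 324 = 1565,  |e| = √1565 ≈ 39.560081
cos θ = -479 / (37.013511 · 39.560081) ≈ -0.32713
θ = arccos(-0.32713) ≈ 109.1°

109.1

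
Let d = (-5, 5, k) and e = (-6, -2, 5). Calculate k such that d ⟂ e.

d · e = (-5)·(-6) + 5·(-2) + k·5 = 20 + 5k
Set equal to 0: 5k = -20, so k = -4.

-4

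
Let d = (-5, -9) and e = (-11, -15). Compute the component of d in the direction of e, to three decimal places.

10.214

d · e = (-5)·(-11) + (-9)·(-15) = 55 + 135 = 190
|e| = √(121 + 225) = √346 ≈ 18.6011
comp_e d = 190 / √346 ≈ 10.214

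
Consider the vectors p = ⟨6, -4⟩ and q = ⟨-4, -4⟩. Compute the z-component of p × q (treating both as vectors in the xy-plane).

-40

6·(-4) - (-4)·(-4) = -24 - 16 = -40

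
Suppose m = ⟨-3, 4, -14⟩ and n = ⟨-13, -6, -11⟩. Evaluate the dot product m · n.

169

m · n = (-3)·(-13) + 4·(-6) + (-14)·(-11) = 39 - 24 + 154 = 169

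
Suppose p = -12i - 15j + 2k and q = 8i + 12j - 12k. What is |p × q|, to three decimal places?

203.214

i: (-15)·(-12) - 2·12 = 180 - 24 = 156
j: 2·8 - (-12)·(-12) = 16 - 144 = -128
k: (-12)·12 - (-15)·8 = -144 - (-120) = -24
p × q = (156, -128, -24)
|p × q| = √(156² + (-128)² + (-24)²) = √41296 ≈ 203.2142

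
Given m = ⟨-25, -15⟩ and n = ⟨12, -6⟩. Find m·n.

m · n = (-25)·12 + (-15)·(-6) = -300 + 90 = -210

-210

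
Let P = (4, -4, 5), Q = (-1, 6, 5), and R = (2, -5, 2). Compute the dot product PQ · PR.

PQ = Q − P = (-5, 10, 0)
PR = R − P = (-2, -1, -3)
PQ · PR = (-5)·(-2) + 10·(-1) + 0·(-3) = 10 - 10 + 0 = 0

0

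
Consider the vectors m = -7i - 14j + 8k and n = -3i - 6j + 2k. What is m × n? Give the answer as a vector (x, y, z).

i: (-14)·2 - 8·(-6) = -28 - (-48) = 20
j: 8·(-3) - (-7)·2 = -24 - (-14) = -10
k: (-7)·(-6) - (-14)·(-3) = 42 - 42 = 0
m × n = (20, -10, 0)

(20, -10, 0)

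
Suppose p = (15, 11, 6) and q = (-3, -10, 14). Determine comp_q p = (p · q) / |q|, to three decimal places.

p · q = 15·(-3) + 11·(-10) + 6·14 = -45 - 110 + 84 = -71
|q| = √(9 + 100 + 196) = √305 ≈ 17.4642
comp_q p = -71 / √305 ≈ -4.065

-4.065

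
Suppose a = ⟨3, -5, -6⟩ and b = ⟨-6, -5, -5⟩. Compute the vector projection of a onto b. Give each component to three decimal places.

a · b = 3·(-6) + (-5)·(-5) + (-6)·(-5) = -18 + 25 + 30 = 37
|b|² = 36 + 25 + 25 = 86
proj_b a = (37/86) · (-6, -5, -5) ≈ (-2.581, -2.151, -2.151)

(-2.581, -2.151, -2.151)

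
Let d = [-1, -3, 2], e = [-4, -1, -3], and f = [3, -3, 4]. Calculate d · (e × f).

e × f:
i: (-1)·4 - (-3)·(-3) = -4 - 9 = -13
j: (-3)·3 - (-4)·4 = -9 - (-16) = 7
k: (-4)·(-3) - (-1)·3 = 12 - (-3) = 15
e × f = (-13, 7, 15)
d · (e × f) = (-1)·(-13) + (-3)·7 + 2·15 = 13 - 21 + 30 = 22

22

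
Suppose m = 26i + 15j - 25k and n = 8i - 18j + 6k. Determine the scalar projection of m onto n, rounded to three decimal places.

-10.296

m · n = 26·8 + 15·(-18) + (-25)·6 = 208 - 270 - 150 = -212
|n| = √(64 + 324 + 36) = √424 ≈ 20.5913
comp_n m = -212 / √424 ≈ -10.296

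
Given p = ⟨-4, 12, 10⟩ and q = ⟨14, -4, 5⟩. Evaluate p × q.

(100, 160, -152)

i: 12·5 - 10·(-4) = 60 - (-40) = 100
j: 10·14 - (-4)·5 = 140 - (-20) = 160
k: (-4)·(-4) - 12·14 = 16 - 168 = -152
p × q = (100, 160, -152)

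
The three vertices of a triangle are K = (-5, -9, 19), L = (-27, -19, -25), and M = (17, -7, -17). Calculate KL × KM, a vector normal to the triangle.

KL = (-22, -10, -44)
KM = (22, 2, -36)
i: (-10)·(-36) - (-44)·2 = 360 - (-88) = 448
j: (-44)·22 - (-22)·(-36) = -968 - 792 = -1760
k: (-22)·2 - (-10)·22 = -44 - (-220) = 176
KL × KM = (448, -1760, 176)

(448, -1760, 176)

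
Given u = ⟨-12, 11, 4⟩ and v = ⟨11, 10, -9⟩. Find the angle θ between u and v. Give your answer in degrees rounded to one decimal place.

u · v = (-12)·11 + 11·10 + 4·(-9) = -132 + 110 - 36 = -58
|u|² = 144 + 121 + 16 = 281,  |u| = √281 ≈ 16.763055
|v|² = 121 + 100 + 81 = 302,  |v| = √302 ≈ 17.378147
cos θ = -58 / (16.763055 · 17.378147) ≈ -0.19910
θ = arccos(-0.19910) ≈ 101.5°

101.5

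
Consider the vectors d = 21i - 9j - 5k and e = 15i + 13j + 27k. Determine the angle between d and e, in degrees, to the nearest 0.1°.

85.4

d · e = 21·15 + (-9)·13 + (-5)·27 = 315 - 117 - 135 = 63
|d|² = 441 + 81 + 25 = 547,  |d| = √547 ≈ 23.388031
|e|² = 225 + 169 + 729 = 1123,  |e| = √1123 ≈ 33.511192
cos θ = 63 / (23.388031 · 33.511192) ≈ 0.08038
θ = arccos(0.08038) ≈ 85.4°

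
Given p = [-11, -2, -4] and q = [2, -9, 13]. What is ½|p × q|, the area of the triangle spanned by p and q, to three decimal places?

90.385

i: (-2)·13 - (-4)·(-9) = -26 - 36 = -62
j: (-4)·2 - (-11)·13 = -8 - (-143) = 135
k: (-11)·(-9) - (-2)·2 = 99 - (-4) = 103
p × q = (-62, 135, 103)
|p × q| = √((-62)² + 135² + 103²) = √32678 ≈ 180.7706
area = ½ · 180.7706 ≈ 90.385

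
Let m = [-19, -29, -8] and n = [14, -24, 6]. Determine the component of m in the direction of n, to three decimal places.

m · n = (-19)·14 + (-29)·(-24) + (-8)·6 = -266 + 696 - 48 = 382
|n| = √(196 + 576 + 36) = √808 ≈ 28.4253
comp_n m = 382 / √808 ≈ 13.439

13.439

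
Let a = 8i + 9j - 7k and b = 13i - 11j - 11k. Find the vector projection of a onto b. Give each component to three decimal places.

(2.594, -2.195, -2.195)

a · b = 8·13 + 9·(-11) + (-7)·(-11) = 104 - 99 + 77 = 82
|b|² = 169 + 121 + 121 = 411
proj_b a = (82/411) · (13, -11, -11) ≈ (2.594, -2.195, -2.195)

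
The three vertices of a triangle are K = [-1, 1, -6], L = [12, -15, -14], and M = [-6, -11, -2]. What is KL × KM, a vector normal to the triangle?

(-160, -12, -236)

KL = (13, -16, -8)
KM = (-5, -12, 4)
i: (-16)·4 - (-8)·(-12) = -64 - 96 = -160
j: (-8)·(-5) - 13·4 = 40 - 52 = -12
k: 13·(-12) - (-16)·(-5) = -156 - 80 = -236
KL × KM = (-160, -12, -236)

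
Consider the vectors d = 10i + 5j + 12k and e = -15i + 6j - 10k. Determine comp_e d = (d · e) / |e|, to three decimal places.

-12.632

d · e = 10·(-15) + 5·6 + 12·(-10) = -150 + 30 - 120 = -240
|e| = √(225 + 36 + 100) = √361 ≈ 19.0000
comp_e d = -240 / √361 ≈ -12.632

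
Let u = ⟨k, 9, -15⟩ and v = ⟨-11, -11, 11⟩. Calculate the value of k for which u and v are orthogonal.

-24

u · v = k·(-11) + 9·(-11) + (-15)·11 = -264 - 11k
Set equal to 0: -11k = 264, so k = -24.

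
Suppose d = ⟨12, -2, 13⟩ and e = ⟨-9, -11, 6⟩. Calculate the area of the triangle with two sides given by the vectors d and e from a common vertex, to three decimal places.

i: (-2)·6 - 13·(-11) = -12 - (-143) = 131
j: 13·(-9) - 12·6 = -117 - 72 = -189
k: 12·(-11) - (-2)·(-9) = -132 - 18 = -150
d × e = (131, -189, -150)
|d × e| = √(131² + (-189)² + (-150)²) = √75382 ≈ 274.5578
area = ½ · 274.5578 ≈ 137.279

137.279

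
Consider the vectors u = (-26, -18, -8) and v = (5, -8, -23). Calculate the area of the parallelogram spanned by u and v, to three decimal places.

786.351

i: (-18)·(-23) - (-8)·(-8) = 414 - 64 = 350
j: (-8)·5 - (-26)·(-23) = -40 - 598 = -638
k: (-26)·(-8) - (-18)·5 = 208 - (-90) = 298
u × v = (350, -638, 298)
|u × v| = √(350² + (-638)² + 298²) = √618348 ≈ 786.3511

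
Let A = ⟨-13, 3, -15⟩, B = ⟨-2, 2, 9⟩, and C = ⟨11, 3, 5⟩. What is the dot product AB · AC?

AB = B − A = (11, -1, 24)
AC = C − A = (24, 0, 20)
AB · AC = 11·24 + (-1)·0 + 24·20 = 264 + 0 + 480 = 744

744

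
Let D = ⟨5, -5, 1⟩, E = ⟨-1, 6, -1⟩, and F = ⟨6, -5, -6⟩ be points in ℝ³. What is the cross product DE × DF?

DE = (-6, 11, -2)
DF = (1, 0, -7)
i: 11·(-7) - (-2)·0 = -77 - 0 = -77
j: (-2)·1 - (-6)·(-7) = -2 - 42 = -44
k: (-6)·0 - 11·1 = 0 - 11 = -11
DE × DF = (-77, -44, -11)

(-77, -44, -11)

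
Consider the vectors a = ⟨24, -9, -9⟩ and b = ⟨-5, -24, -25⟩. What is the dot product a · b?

a · b = 24·(-5) + (-9)·(-24) + (-9)·(-25) = -120 + 216 + 225 = 321

321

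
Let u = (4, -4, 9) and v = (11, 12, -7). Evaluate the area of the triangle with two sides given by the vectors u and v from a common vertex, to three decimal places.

i: (-4)·(-7) - 9·12 = 28 - 108 = -80
j: 9·11 - 4·(-7) = 99 - (-28) = 127
k: 4·12 - (-4)·11 = 48 - (-44) = 92
u × v = (-80, 127, 92)
|u × v| = √((-80)² + 127² + 92²) = √30993 ≈ 176.0483
area = ½ · 176.0483 ≈ 88.024

88.024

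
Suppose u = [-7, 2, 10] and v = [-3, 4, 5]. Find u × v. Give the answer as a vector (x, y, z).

i: 2·5 - 10·4 = 10 - 40 = -30
j: 10·(-3) - (-7)·5 = -30 - (-35) = 5
k: (-7)·4 - 2·(-3) = -28 - (-6) = -22
u × v = (-30, 5, -22)

(-30, 5, -22)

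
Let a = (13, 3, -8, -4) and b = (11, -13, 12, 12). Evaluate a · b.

a · b = 13·11 + 3·(-13) + (-8)·12 + (-4)·12 = 143 - 39 - 96 - 48 = -40

-40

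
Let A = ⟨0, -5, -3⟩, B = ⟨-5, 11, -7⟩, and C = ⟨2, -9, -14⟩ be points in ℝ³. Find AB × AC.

AB = (-5, 16, -4)
AC = (2, -4, -11)
i: 16·(-11) - (-4)·(-4) = -176 - 16 = -192
j: (-4)·2 - (-5)·(-11) = -8 - 55 = -63
k: (-5)·(-4) - 16·2 = 20 - 32 = -12
AB × AC = (-192, -63, -12)

(-192, -63, -12)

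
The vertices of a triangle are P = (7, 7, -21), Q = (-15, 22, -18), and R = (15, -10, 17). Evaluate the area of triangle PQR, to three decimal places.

545.380

PQ = (-22, 15, 3),  PR = (8, -17, 38)
i: 15·38 - 3·(-17) = 570 - (-51) = 621
j: 3·8 - (-22)·38 = 24 - (-836) = 860
k: (-22)·(-17) - 15·8 = 374 - 120 = 254
PQ × PR = (621, 860, 254)
|PQ × PR| = √1189757 ≈ 1090.7598
area = ½ · 1090.7598 ≈ 545.380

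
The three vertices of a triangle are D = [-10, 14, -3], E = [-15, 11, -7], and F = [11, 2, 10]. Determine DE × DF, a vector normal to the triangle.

DE = (-5, -3, -4)
DF = (21, -12, 13)
i: (-3)·13 - (-4)·(-12) = -39 - 48 = -87
j: (-4)·21 - (-5)·13 = -84 - (-65) = -19
k: (-5)·(-12) - (-3)·21 = 60 - (-63) = 123
DE × DF = (-87, -19, 123)

(-87, -19, 123)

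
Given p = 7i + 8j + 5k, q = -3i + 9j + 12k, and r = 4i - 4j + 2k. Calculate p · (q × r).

q × r:
i: 9·2 - 12·(-4) = 18 - (-48) = 66
j: 12·4 - (-3)·2 = 48 - (-6) = 54
k: (-3)·(-4) - 9·4 = 12 - 36 = -24
q × r = (66, 54, -24)
p · (q × r) = 7·66 + 8·54 + 5·(-24) = 462 + 432 - 120 = 774

774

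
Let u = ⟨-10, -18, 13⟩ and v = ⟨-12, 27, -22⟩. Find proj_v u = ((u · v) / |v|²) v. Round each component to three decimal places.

(5.766, -12.973, 10.570)

u · v = (-10)·(-12) + (-18)·27 + 13·(-22) = 120 - 486 - 286 = -652
|v|² = 144 + 729 + 484 = 1357
proj_v u = (-652/1357) · (-12, 27, -22) ≈ (5.766, -12.973, 10.570)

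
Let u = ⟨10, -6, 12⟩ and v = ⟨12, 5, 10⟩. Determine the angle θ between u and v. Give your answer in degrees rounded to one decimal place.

u · v = 10·12 + (-6)·5 + 12·10 = 120 - 30 + 120 = 210
|u|² = 100 + 36 + 144 = 280,  |u| = √280 ≈ 16.733201
|v|² = 144 + 25 + 100 = 269,  |v| = √269 ≈ 16.401219
cos θ = 210 / (16.733201 · 16.401219) ≈ 0.76518
θ = arccos(0.76518) ≈ 40.1°

40.1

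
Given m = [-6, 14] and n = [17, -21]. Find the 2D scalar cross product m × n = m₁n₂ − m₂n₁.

-112

(-6)·(-21) - 14·17 = 126 - 238 = -112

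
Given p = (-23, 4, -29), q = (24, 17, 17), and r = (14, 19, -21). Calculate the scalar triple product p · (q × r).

q × r:
i: 17·(-21) - 17·19 = -357 - 323 = -680
j: 17·14 - 24·(-21) = 238 - (-504) = 742
k: 24·19 - 17·14 = 456 - 238 = 218
q × r = (-680, 742, 218)
p · (q × r) = (-23)·(-680) + 4·742 + (-29)·218 = 15640 + 2968 - 6322 = 12286

12286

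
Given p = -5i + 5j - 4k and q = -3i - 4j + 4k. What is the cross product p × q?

(4, 32, 35)

i: 5·4 - (-4)·(-4) = 20 - 16 = 4
j: (-4)·(-3) - (-5)·4 = 12 - (-20) = 32
k: (-5)·(-4) - 5·(-3) = 20 - (-15) = 35
p × q = (4, 32, 35)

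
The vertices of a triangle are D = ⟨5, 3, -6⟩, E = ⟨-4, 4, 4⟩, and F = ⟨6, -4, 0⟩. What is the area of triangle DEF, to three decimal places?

58.558

DE = (-9, 1, 10),  DF = (1, -7, 6)
i: 1·6 - 10·(-7) = 6 - (-70) = 76
j: 10·1 - (-9)·6 = 10 - (-54) = 64
k: (-9)·(-7) - 1·1 = 63 - 1 = 62
DE × DF = (76, 64, 62)
|DE × DF| = √13716 ≈ 117.1153
area = ½ · 117.1153 ≈ 58.558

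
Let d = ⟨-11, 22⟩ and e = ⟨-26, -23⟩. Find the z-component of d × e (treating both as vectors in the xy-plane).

825

(-11)·(-23) - 22·(-26) = 253 - (-572) = 825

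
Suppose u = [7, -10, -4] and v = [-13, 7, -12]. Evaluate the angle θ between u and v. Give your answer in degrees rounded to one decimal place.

117.5

u · v = 7·(-13) + (-10)·7 + (-4)·(-12) = -91 - 70 + 48 = -113
|u|² = 49 + 100 + 16 = 165,  |u| = √165 ≈ 12.845233
|v|² = 169 + 49 + 144 = 362,  |v| = √362 ≈ 19.026298
cos θ = -113 / (12.845233 · 19.026298) ≈ -0.46236
θ = arccos(-0.46236) ≈ 117.5°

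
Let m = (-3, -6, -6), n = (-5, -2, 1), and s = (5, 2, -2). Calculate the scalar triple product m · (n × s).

n × s:
i: (-2)·(-2) - 1·2 = 4 - 2 = 2
j: 1·5 - (-5)·(-2) = 5 - 10 = -5
k: (-5)·2 - (-2)·5 = -10 - (-10) = 0
n × s = (2, -5, 0)
m · (n × s) = (-3)·2 + (-6)·(-5) + (-6)·0 = -6 + 30 + 0 = 24

24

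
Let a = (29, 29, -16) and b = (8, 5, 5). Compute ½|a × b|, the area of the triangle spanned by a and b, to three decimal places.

182.156

i: 29·5 - (-16)·5 = 145 - (-80) = 225
j: (-16)·8 - 29·5 = -128 - 145 = -273
k: 29·5 - 29·8 = 145 - 232 = -87
a × b = (225, -273, -87)
|a × b| = √(225² + (-273)² + (-87)²) = √132723 ≈ 364.3117
area = ½ · 364.3117 ≈ 182.156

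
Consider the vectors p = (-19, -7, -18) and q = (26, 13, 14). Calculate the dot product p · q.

-837

p · q = (-19)·26 + (-7)·13 + (-18)·14 = -494 - 91 - 252 = -837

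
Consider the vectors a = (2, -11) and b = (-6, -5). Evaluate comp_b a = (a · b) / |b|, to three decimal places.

a · b = 2·(-6) + (-11)·(-5) = -12 + 55 = 43
|b| = √(36 + 25) = √61 ≈ 7.8102
comp_b a = 43 / √61 ≈ 5.506

5.506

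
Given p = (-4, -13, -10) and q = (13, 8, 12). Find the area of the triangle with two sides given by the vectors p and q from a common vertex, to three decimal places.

i: (-13)·12 - (-10)·8 = -156 - (-80) = -76
j: (-10)·13 - (-4)·12 = -130 - (-48) = -82
k: (-4)·8 - (-13)·13 = -32 - (-169) = 137
p × q = (-76, -82, 137)
|p × q| = √((-76)² + (-82)² + 137²) = √31269 ≈ 176.8304
area = ½ · 176.8304 ≈ 88.415

88.415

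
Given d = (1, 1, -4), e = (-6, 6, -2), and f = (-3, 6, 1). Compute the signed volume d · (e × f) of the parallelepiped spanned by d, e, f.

102

e × f:
i: 6·1 - (-2)·6 = 6 - (-12) = 18
j: (-2)·(-3) - (-6)·1 = 6 - (-6) = 12
k: (-6)·6 - 6·(-3) = -36 - (-18) = -18
e × f = (18, 12, -18)
d · (e × f) = 1·18 + 1·12 + (-4)·(-18) = 18 + 12 + 72 = 102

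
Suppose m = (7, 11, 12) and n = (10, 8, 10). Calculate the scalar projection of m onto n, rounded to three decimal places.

m · n = 7·10 + 11·8 + 12·10 = 70 + 88 + 120 = 278
|n| = √(100 + 64 + 100) = √264 ≈ 16.2481
comp_n m = 278 / √264 ≈ 17.110

17.110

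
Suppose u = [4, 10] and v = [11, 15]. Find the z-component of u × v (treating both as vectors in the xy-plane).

4·15 - 10·11 = 60 - 110 = -50

-50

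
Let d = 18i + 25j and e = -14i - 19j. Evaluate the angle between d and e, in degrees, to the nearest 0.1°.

179.4

d · e = 18·(-14) + 25·(-19) = -252 - 475 = -727
|d|² = 324 + 625 = 949,  |d| = √949 ≈ 30.805844
|e|² = 196 + 361 = 557,  |e| = √557 ≈ 23.600847
cos θ = -727 / (30.805844 · 23.600847) ≈ -0.99994
θ = arccos(-0.99994) ≈ 179.4°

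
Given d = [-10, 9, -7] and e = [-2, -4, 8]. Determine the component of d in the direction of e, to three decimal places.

-7.856

d · e = (-10)·(-2) + 9·(-4) + (-7)·8 = 20 - 36 - 56 = -72
|e| = √(4 + 16 + 64) = √84 ≈ 9.1652
comp_e d = -72 / √84 ≈ -7.856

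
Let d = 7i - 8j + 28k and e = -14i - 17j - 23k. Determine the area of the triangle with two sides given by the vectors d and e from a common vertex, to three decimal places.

368.213

i: (-8)·(-23) - 28·(-17) = 184 - (-476) = 660
j: 28·(-14) - 7·(-23) = -392 - (-161) = -231
k: 7·(-17) - (-8)·(-14) = -119 - 112 = -231
d × e = (660, -231, -231)
|d × e| = √(660² + (-231)² + (-231)²) = √542322 ≈ 736.4251
area = ½ · 736.4251 ≈ 368.213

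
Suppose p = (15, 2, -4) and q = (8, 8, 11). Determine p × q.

i: 2·11 - (-4)·8 = 22 - (-32) = 54
j: (-4)·8 - 15·11 = -32 - 165 = -197
k: 15·8 - 2·8 = 120 - 16 = 104
p × q = (54, -197, 104)

(54, -197, 104)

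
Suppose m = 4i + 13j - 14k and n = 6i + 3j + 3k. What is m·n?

m · n = 4·6 + 13·3 + (-14)·3 = 24 + 39 - 42 = 21

21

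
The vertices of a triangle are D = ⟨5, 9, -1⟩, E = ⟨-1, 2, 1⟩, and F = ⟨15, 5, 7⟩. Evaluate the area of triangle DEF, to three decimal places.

DE = (-6, -7, 2),  DF = (10, -4, 8)
i: (-7)·8 - 2·(-4) = -56 - (-8) = -48
j: 2·10 - (-6)·8 = 20 - (-48) = 68
k: (-6)·(-4) - (-7)·10 = 24 - (-70) = 94
DE × DF = (-48, 68, 94)
|DE × DF| = √15764 ≈ 125.5548
area = ½ · 125.5548 ≈ 62.777

62.777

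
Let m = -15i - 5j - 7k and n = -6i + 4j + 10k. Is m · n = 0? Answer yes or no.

m · n = (-15)·(-6) + (-5)·4 + (-7)·10 = 90 - 20 - 70 = 0
Zero, so the vectors are orthogonal.

yes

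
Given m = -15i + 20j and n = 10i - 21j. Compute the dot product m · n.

m · n = (-15)·10 + 20·(-21) = -150 - 420 = -570

-570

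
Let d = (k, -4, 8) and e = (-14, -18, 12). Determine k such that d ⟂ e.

12

d · e = k·(-14) + (-4)·(-18) + 8·12 = 168 - 14k
Set equal to 0: -14k = -168, so k = 12.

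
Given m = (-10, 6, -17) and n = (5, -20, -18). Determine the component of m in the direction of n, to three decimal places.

4.969

m · n = (-10)·5 + 6·(-20) + (-17)·(-18) = -50 - 120 + 306 = 136
|n| = √(25 + 400 + 324) = √749 ≈ 27.3679
comp_n m = 136 / √749 ≈ 4.969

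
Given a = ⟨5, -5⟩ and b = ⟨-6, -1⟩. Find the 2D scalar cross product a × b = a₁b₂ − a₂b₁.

-35

5·(-1) - (-5)·(-6) = -5 - 30 = -35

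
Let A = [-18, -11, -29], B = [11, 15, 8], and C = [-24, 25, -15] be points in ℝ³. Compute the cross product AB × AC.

AB = (29, 26, 37)
AC = (-6, 36, 14)
i: 26·14 - 37·36 = 364 - 1332 = -968
j: 37·(-6) - 29·14 = -222 - 406 = -628
k: 29·36 - 26·(-6) = 1044 - (-156) = 1200
AB × AC = (-968, -628, 1200)

(-968, -628, 1200)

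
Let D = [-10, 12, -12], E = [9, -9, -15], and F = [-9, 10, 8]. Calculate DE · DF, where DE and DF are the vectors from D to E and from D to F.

DE = E − D = (19, -21, -3)
DF = F − D = (1, -2, 20)
DE · DF = 19·1 + (-21)·(-2) + (-3)·20 = 19 + 42 - 60 = 1

1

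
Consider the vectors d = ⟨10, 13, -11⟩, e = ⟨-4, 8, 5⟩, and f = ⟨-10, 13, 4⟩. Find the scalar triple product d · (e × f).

e × f:
i: 8·4 - 5·13 = 32 - 65 = -33
j: 5·(-10) - (-4)·4 = -50 - (-16) = -34
k: (-4)·13 - 8·(-10) = -52 - (-80) = 28
e × f = (-33, -34, 28)
d · (e × f) = 10·(-33) + 13·(-34) + (-11)·28 = -330 - 442 - 308 = -1080

-1080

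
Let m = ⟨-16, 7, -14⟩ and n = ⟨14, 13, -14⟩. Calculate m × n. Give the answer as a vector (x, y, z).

i: 7·(-14) - (-14)·13 = -98 - (-182) = 84
j: (-14)·14 - (-16)·(-14) = -196 - 224 = -420
k: (-16)·13 - 7·14 = -208 - 98 = -306
m × n = (84, -420, -306)

(84, -420, -306)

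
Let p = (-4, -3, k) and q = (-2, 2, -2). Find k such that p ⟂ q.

p · q = (-4)·(-2) + (-3)·2 + k·(-2) = 2 - 2k
Set equal to 0: -2k = -2, so k = 1.

1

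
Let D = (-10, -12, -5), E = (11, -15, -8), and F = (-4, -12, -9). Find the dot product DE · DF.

DE = E − D = (21, -3, -3)
DF = F − D = (6, 0, -4)
DE · DF = 21·6 + (-3)·0 + (-3)·(-4) = 126 + 0 + 12 = 138

138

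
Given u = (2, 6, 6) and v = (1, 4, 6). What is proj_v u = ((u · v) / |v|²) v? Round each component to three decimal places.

(1.170, 4.679, 7.019)

u · v = 2·1 + 6·4 + 6·6 = 2 + 24 + 36 = 62
|v|² = 1 + 16 + 36 = 53
proj_v u = (62/53) · (1, 4, 6) ≈ (1.170, 4.679, 7.019)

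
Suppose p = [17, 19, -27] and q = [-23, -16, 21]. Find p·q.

p · q = 17·(-23) + 19·(-16) + (-27)·21 = -391 - 304 - 567 = -1262

-1262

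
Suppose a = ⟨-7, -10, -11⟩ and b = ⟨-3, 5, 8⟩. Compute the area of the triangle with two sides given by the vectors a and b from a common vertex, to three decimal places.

56.504

i: (-10)·8 - (-11)·5 = -80 - (-55) = -25
j: (-11)·(-3) - (-7)·8 = 33 - (-56) = 89
k: (-7)·5 - (-10)·(-3) = -35 - 30 = -65
a × b = (-25, 89, -65)
|a × b| = √((-25)² + 89² + (-65)²) = √12771 ≈ 113.0088
area = ½ · 113.0088 ≈ 56.504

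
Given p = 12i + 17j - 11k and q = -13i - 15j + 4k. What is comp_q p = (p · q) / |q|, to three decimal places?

p · q = 12·(-13) + 17·(-15) + (-11)·4 = -156 - 255 - 44 = -455
|q| = √(169 + 225 + 16) = √410 ≈ 20.2485
comp_q p = -455 / √410 ≈ -22.471

-22.471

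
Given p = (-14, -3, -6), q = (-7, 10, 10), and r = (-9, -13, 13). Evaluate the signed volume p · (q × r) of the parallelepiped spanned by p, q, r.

-4729

q × r:
i: 10·13 - 10·(-13) = 130 - (-130) = 260
j: 10·(-9) - (-7)·13 = -90 - (-91) = 1
k: (-7)·(-13) - 10·(-9) = 91 - (-90) = 181
q × r = (260, 1, 181)
p · (q × r) = (-14)·260 + (-3)·1 + (-6)·181 = -3640 - 3 - 1086 = -4729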